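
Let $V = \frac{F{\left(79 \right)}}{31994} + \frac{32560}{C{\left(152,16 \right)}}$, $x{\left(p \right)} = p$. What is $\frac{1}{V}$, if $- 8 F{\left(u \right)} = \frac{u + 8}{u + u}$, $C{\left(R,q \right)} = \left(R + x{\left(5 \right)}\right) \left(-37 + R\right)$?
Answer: $\frac{146030342176}{263347674835} \approx 0.55452$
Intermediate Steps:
$C{\left(R,q \right)} = \left(-37 + R\right) \left(5 + R\right)$ ($C{\left(R,q \right)} = \left(R + 5\right) \left(-37 + R\right) = \left(5 + R\right) \left(-37 + R\right) = \left(-37 + R\right) \left(5 + R\right)$)
$F{\left(u \right)} = - \frac{8 + u}{16 u}$ ($F{\left(u \right)} = - \frac{\left(u + 8\right) \frac{1}{u + u}}{8} = - \frac{\left(8 + u\right) \frac{1}{2 u}}{8} = - \frac{\frac{1}{2} \frac{1}{u} \left(8 + u\right)}{8} = - \frac{8 + u}{16 u}$)
$V = \frac{263347674835}{146030342176}$ ($V = \frac{\frac{1}{16} \cdot \frac{1}{79} \left(-8 - 79\right)}{31994} + \frac{32560}{-185 + 152^{2} - 4864} = \frac{1}{16} \cdot \frac{1}{79} \left(-8 - 79\right) \frac{1}{31994} + \frac{32560}{-185 + 23104 - 4864} = \frac{1}{16} \cdot \frac{1}{79} \left(-87\right) \frac{1}{31994} + \frac{32560}{18055} = \left(- \frac{87}{1264}\right) \frac{1}{31994} + 32560 \cdot \frac{1}{18055} = - \frac{87}{40440416} + \frac{6512}{3611} = \frac{263347674835}{146030342176} \approx 1.8034$)
$\frac{1}{V} = \frac{1}{\frac{263347674835}{146030342176}} = \frac{146030342176}{263347674835}$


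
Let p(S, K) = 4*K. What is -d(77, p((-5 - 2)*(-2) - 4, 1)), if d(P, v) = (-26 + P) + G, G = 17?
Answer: -68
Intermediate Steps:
d(P, v) = -9 + P (d(P, v) = (-26 + P) + 17 = -9 + P)
-d(77, p((-5 - 2)*(-2) - 4, 1)) = -(-9 + 77) = -1*68 = -68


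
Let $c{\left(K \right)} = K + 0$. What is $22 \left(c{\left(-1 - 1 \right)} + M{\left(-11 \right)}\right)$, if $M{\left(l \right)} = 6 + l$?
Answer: $-154$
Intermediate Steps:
$c{\left(K \right)} = K$
$22 \left(c{\left(-1 - 1 \right)} + M{\left(-11 \right)}\right) = 22 \left(\left(-1 - 1\right) + \left(6 - 11\right)\right) = 22 \left(-2 - 5\right) = 22 \left(-7\right) = -154$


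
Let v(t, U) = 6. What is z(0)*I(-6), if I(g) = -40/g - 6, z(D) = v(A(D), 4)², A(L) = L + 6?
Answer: 24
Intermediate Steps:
A(L) = 6 + L
z(D) = 36 (z(D) = 6² = 36)
I(g) = -6 - 40/g
z(0)*I(-6) = 36*(-6 - 40/(-6)) = 36*(-6 - 40*(-⅙)) = 36*(-6 + 20/3) = 36*(⅔) = 24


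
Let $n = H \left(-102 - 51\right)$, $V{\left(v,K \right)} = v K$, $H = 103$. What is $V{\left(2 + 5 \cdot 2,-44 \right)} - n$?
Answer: $15231$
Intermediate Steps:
$V{\left(v,K \right)} = K v$
$n = -15759$ ($n = 103 \left(-102 - 51\right) = 103 \left(-153\right) = -15759$)
$V{\left(2 + 5 \cdot 2,-44 \right)} - n = - 44 \left(2 + 5 \cdot 2\right) - -15759 = - 44 \left(2 + 10\right) + 15759 = \left(-44\right) 12 + 15759 = -528 + 15759 = 15231$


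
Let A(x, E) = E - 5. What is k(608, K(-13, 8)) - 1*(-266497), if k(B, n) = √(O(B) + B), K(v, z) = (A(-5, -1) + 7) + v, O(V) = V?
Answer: 266497 + 8*√19 ≈ 2.6653e+5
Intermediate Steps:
A(x, E) = -5 + E
K(v, z) = 1 + v (K(v, z) = ((-5 - 1) + 7) + v = (-6 + 7) + v = 1 + v)
k(B, n) = √2*√B (k(B, n) = √(B + B) = √(2*B) = √2*√B)
k(608, K(-13, 8)) - 1*(-266497) = √2*√608 - 1*(-266497) = √2*(4*√38) + 266497 = 8*√19 + 266497 = 266497 + 8*√19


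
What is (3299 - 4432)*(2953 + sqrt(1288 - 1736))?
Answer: -3345749 - 9064*I*sqrt(7) ≈ -3.3457e+6 - 23981.0*I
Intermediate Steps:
(3299 - 4432)*(2953 + sqrt(1288 - 1736)) = -1133*(2953 + sqrt(-448)) = -1133*(2953 + 8*I*sqrt(7)) = -3345749 - 9064*I*sqrt(7)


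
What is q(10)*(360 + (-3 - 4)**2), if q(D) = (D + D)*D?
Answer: 81800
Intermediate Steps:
q(D) = 2*D**2 (q(D) = (2*D)*D = 2*D**2)
q(10)*(360 + (-3 - 4)**2) = (2*10**2)*(360 + (-3 - 4)**2) = (2*100)*(360 + (-7)**2) = 200*(360 + 49) = 200*409 = 81800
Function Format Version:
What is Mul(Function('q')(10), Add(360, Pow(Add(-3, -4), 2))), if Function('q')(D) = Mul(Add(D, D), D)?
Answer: 81800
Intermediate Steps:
Function('q')(D) = Mul(2, Pow(D, 2)) (Function('q')(D) = Mul(Mul(2, D), D) = Mul(2, Pow(D, 2)))
Mul(Function('q')(10), Add(360, Pow(Add(-3, -4), 2))) = Mul(Mul(2, Pow(10, 2)), Add(360, Pow(Add(-3, -4), 2))) = Mul(Mul(2, 100), Add(360, Pow(-7, 2))) = Mul(200, Add(360, 49)) = Mul(200, 409) = 81800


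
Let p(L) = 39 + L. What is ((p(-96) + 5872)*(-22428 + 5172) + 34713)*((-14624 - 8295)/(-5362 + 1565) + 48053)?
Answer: -18304389048388320/3797 ≈ -4.8207e+12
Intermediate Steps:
((p(-96) + 5872)*(-22428 + 5172) + 34713)*((-14624 - 8295)/(-5362 + 1565) + 48053) = (((39 - 96) + 5872)*(-22428 + 5172) + 34713)*((-14624 - 8295)/(-5362 + 1565) + 48053) = ((-57 + 5872)*(-17256) + 34713)*(-22919/(-3797) + 48053) = (5815*(-17256) + 34713)*(-22919*(-1/3797) + 48053) = (-100343640 + 34713)*(22919/3797 + 48053) = -100308927*182480160/3797 = -18304389048388320/3797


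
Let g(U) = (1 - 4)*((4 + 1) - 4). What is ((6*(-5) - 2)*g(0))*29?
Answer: 2784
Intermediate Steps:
g(U) = -3 (g(U) = -3*(5 - 4) = -3*1 = -3)
((6*(-5) - 2)*g(0))*29 = ((6*(-5) - 2)*(-3))*29 = ((-30 - 2)*(-3))*29 = -32*(-3)*29 = 96*29 = 2784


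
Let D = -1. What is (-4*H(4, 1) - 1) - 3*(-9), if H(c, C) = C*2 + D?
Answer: 22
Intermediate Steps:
H(c, C) = -1 + 2*C (H(c, C) = C*2 - 1 = 2*C - 1 = -1 + 2*C)
(-4*H(4, 1) - 1) - 3*(-9) = (-4*(-1 + 2*1) - 1) - 3*(-9) = (-4*(-1 + 2) - 1) + 27 = (-4*1 - 1) + 27 = (-4 - 1) + 27 = -5 + 27 = 22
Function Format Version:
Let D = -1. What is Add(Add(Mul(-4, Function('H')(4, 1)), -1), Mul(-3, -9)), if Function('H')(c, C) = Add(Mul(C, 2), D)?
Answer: 22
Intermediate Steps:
Function('H')(c, C) = Add(-1, Mul(2, C)) (Function('H')(c, C) = Add(Mul(C, 2), -1) = Add(Mul(2, C), -1) = Add(-1, Mul(2, C)))
Add(Add(Mul(-4, Function('H')(4, 1)), -1), Mul(-3, -9)) = Add(Add(Mul(-4, Add(-1, Mul(2, 1))), -1), Mul(-3, -9)) = Add(Add(Mul(-4, Add(-1, 2)), -1), 27) = Add(Add(Mul(-4, 1), -1), 27) = Add(Add(-4, -1), 27) = Add(-5, 27) = 22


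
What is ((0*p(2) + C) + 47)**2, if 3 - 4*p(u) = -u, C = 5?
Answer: 2704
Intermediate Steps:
p(u) = 3/4 + u/4 (p(u) = 3/4 - (-1)*u/4 = 3/4 + u/4)
((0*p(2) + C) + 47)**2 = ((0*(3/4 + (1/4)*2) + 5) + 47)**2 = ((0*(3/4 + 1/2) + 5) + 47)**2 = ((0*(5/4) + 5) + 47)**2 = ((0 + 5) + 47)**2 = (5 + 47)**2 = 52**2 = 2704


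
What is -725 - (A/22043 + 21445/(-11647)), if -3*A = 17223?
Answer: -185593167663/256734821 ≈ -722.90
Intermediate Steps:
A = -5741 (A = -⅓*17223 = -5741)
-725 - (A/22043 + 21445/(-11647)) = -725 - (-5741/22043 + 21445/(-11647)) = -725 - (-5741*1/22043 + 21445*(-1/11647)) = -725 - (-5741/22043 - 21445/11647) = -725 - 1*(-539577562/256734821) = -725 + 539577562/256734821 = -185593167663/256734821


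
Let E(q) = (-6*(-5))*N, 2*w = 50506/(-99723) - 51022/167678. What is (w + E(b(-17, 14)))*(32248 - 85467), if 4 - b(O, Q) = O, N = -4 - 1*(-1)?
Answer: 80451172595055893/16721353194 ≈ 4.8113e+6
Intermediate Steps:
N = -3 (N = -4 + 1 = -3)
b(O, Q) = 4 - O
w = -6778405987/16721353194 (w = (50506/(-99723) - 51022/167678)/2 = (50506*(-1/99723) - 51022*1/167678)/2 = (-50506/99723 - 25511/83839)/2 = (½)*(-6778405987/8360676597) = -6778405987/16721353194 ≈ -0.40537)
E(q) = -90 (E(q) = -6*(-5)*(-3) = 30*(-3) = -90)
(w + E(b(-17, 14)))*(32248 - 85467) = (-6778405987/16721353194 - 90)*(32248 - 85467) = -1511700193447/16721353194*(-53219) = 80451172595055893/16721353194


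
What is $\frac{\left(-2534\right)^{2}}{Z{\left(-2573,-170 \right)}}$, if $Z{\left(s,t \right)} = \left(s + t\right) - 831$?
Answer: $- \frac{3210578}{1787} \approx -1796.6$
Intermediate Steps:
$Z{\left(s,t \right)} = -831 + s + t$ ($Z{\left(s,t \right)} = \left(s + t\right) - 831 = -831 + s + t$)
$\frac{\left(-2534\right)^{2}}{Z{\left(-2573,-170 \right)}} = \frac{\left(-2534\right)^{2}}{-831 - 2573 - 170} = \frac{6421156}{-3574} = 6421156 \left(- \frac{1}{3574}\right) = - \frac{3210578}{1787}$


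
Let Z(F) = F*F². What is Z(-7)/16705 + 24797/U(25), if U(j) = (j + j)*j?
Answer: 82761027/4176250 ≈ 19.817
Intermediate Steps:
U(j) = 2*j² (U(j) = (2*j)*j = 2*j²)
Z(F) = F³
Z(-7)/16705 + 24797/U(25) = (-7)³/16705 + 24797/((2*25²)) = -343*1/16705 + 24797/((2*625)) = -343/16705 + 24797/1250 = 82761027/4176250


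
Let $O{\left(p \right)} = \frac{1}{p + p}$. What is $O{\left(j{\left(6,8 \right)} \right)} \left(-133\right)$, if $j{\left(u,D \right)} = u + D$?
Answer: $- \frac{19}{4} \approx -4.75$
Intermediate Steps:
$j{\left(u,D \right)} = D + u$
$O{\left(p \right)} = \frac{1}{2 p}$
$O{\left(j{\left(6,8 \right)} \right)} \left(-133\right) = \frac{1}{2 \left(8 + 6\right)} \left(-133\right) = \frac{1}{2 \cdot 14} \left(-133\right) = \frac{1}{2} \cdot \frac{1}{14} \left(-133\right) = \frac{1}{28} \left(-133\right) = - \frac{19}{4}$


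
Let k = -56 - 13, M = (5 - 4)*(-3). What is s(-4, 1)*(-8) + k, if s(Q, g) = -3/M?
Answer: -77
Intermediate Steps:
M = -3 (M = 1*(-3) = -3)
k = -69
s(Q, g) = 1 (s(Q, g) = -3/(-3) = -3*(-1/3) = 1)
s(-4, 1)*(-8) + k = 1*(-8) - 69 = -8 - 69 = -77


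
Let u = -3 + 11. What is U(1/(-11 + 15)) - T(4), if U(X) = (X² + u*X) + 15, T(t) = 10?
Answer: 113/16 ≈ 7.0625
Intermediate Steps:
u = 8
U(X) = 15 + X² + 8*X (U(X) = (X² + 8*X) + 15 = 15 + X² + 8*X)
U(1/(-11 + 15)) - T(4) = (15 + (1/(-11 + 15))² + 8/(-11 + 15)) - 1*10 = (15 + (1/4)² + 8/4) - 10 = (15 + (¼)² + 8*(¼)) - 10 = (15 + 1/16 + 2) - 10 = 273/16 - 10 = 113/16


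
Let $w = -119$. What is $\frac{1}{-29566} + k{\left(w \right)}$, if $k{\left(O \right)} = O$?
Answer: $- \frac{3518355}{29566} \approx -119.0$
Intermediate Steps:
$\frac{1}{-29566} + k{\left(w \right)} = \frac{1}{-29566} - 119 = - \frac{1}{29566} - 119 = - \frac{3518355}{29566}$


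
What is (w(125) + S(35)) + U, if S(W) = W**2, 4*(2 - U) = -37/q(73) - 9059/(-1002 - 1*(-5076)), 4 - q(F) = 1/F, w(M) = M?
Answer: 22079065/16296 ≈ 1354.9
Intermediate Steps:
q(F) = 4 - 1/F
U = 79465/16296 (U = 2 - (-37/(4 - 1/73) - 9059/(-1002 - 1*(-5076)))/4 = 2 - (-37/(4 - 1*1/73) - 9059/(-1002 + 5076))/4 = 2 - (-37/(4 - 1/73) - 9059/4074)/4 = 2 - (-37/291/73 - 9059*1/4074)/4 = 2 - (-37*73/291 - 9059/4074)/4 = 2 - (-2701/291 - 9059/4074)/4 = 2 - 1/4*(-46873/4074) = 2 + 46873/16296 = 79465/16296 ≈ 4.8764)
(w(125) + S(35)) + U = (125 + 35**2) + 79465/16296 = (125 + 1225) + 79465/16296 = 1350 + 79465/16296 = 22079065/16296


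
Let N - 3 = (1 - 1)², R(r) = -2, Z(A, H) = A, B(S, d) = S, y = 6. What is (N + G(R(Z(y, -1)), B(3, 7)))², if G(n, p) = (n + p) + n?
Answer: 4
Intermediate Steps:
G(n, p) = p + 2*n
N = 3 (N = 3 + (1 - 1)² = 3 + 0² = 3 + 0 = 3)
(N + G(R(Z(y, -1)), B(3, 7)))² = (3 + (3 + 2*(-2)))² = (3 + (3 - 4))² = (3 - 1)² = 2² = 4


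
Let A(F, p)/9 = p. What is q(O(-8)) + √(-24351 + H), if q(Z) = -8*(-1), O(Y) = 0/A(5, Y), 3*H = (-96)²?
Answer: 8 + I*√21279 ≈ 8.0 + 145.87*I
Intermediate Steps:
H = 3072 (H = (⅓)*(-96)² = (⅓)*9216 = 3072)
A(F, p) = 9*p
O(Y) = 0 (O(Y) = 0/((9*Y)) = 0*(1/(9*Y)) = 0)
q(Z) = 8
q(O(-8)) + √(-24351 + H) = 8 + √(-24351 + 3072) = 8 + √(-21279) = 8 + I*√21279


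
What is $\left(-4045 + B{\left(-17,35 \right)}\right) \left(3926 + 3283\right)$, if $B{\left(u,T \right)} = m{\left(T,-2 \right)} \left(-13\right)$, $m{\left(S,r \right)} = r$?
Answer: $-28972971$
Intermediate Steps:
$B{\left(u,T \right)} = 26$ ($B{\left(u,T \right)} = \left(-2\right) \left(-13\right) = 26$)
$\left(-4045 + B{\left(-17,35 \right)}\right) \left(3926 + 3283\right) = \left(-4045 + 26\right) \left(3926 + 3283\right) = \left(-4019\right) 7209 = -28972971$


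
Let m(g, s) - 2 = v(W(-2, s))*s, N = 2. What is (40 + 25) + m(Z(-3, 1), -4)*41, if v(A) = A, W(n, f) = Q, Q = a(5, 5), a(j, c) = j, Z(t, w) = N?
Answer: -673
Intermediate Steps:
Z(t, w) = 2
Q = 5
W(n, f) = 5
m(g, s) = 2 + 5*s
(40 + 25) + m(Z(-3, 1), -4)*41 = (40 + 25) + (2 + 5*(-4))*41 = 65 + (2 - 20)*41 = 65 - 18*41 = 65 - 738 = -673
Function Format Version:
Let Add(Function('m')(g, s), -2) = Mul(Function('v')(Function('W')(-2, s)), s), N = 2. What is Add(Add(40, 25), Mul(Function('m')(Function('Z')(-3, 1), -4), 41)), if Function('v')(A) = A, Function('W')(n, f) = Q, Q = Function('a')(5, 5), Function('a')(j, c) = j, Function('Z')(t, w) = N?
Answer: -673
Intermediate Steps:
Function('Z')(t, w) = 2
Q = 5
Function('W')(n, f) = 5
Function('m')(g, s) = Add(2, Mul(5, s))
Add(Add(40, 25), Mul(Function('m')(Function('Z')(-3, 1), -4), 41)) = Add(Add(40, 25), Mul(Add(2, Mul(5, -4)), 41)) = Add(65, Mul(Add(2, -20), 41)) = Add(65, Mul(-18, 41)) = Add(65, -738) = -673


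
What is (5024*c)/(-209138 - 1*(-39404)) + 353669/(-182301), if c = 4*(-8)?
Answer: -1706749271/1719037663 ≈ -0.99285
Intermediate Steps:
c = -32
(5024*c)/(-209138 - 1*(-39404)) + 353669/(-182301) = (5024*(-32))/(-209138 - 1*(-39404)) + 353669/(-182301) = -160768/(-209138 + 39404) + 353669*(-1/182301) = -160768/(-169734) - 353669/182301 = -160768*(-1/169734) - 353669/182301 = 80384/84867 - 353669/182301 = -1706749271/1719037663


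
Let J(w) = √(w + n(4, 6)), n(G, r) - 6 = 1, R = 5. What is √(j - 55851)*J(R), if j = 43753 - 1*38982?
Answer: 4*I*√38310 ≈ 782.92*I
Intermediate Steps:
n(G, r) = 7 (n(G, r) = 6 + 1 = 7)
j = 4771 (j = 43753 - 38982 = 4771)
J(w) = √(7 + w) (J(w) = √(w + 7) = √(7 + w))
√(j - 55851)*J(R) = √(4771 - 55851)*√(7 + 5) = √(-51080)*√12 = (2*I*√12770)*(2*√3) = 4*I*√38310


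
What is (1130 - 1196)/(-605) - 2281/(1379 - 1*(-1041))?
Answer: -2017/2420 ≈ -0.83347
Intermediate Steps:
(1130 - 1196)/(-605) - 2281/(1379 - 1*(-1041)) = -66*(-1/605) - 2281/(1379 + 1041) = 6/55 - 2281/2420 = -2017/2420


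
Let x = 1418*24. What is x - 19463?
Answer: 14569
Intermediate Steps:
x = 34032
x - 19463 = 34032 - 19463 = 14569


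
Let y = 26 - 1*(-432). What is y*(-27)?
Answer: -12366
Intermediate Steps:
y = 458 (y = 26 + 432 = 458)
y*(-27) = 458*(-27) = -12366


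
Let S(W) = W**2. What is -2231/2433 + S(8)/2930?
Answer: -3190559/3564345 ≈ -0.89513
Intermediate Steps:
-2231/2433 + S(8)/2930 = -2231/2433 + 8**2/2930 = -2231*1/2433 + 64*(1/2930) = -2231/2433 + 32/1465 = -3190559/3564345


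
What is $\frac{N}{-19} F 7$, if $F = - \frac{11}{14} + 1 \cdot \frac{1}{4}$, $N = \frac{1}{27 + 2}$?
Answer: $\frac{15}{2204} \approx 0.0068058$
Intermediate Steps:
$N = \frac{1}{29} \approx 0.034483$
$F = - \frac{15}{28}$ ($F = \left(-11\right) \frac{1}{14} + 1 \cdot \frac{1}{4} = - \frac{11}{14} + \frac{1}{4} = - \frac{15}{28} \approx -0.53571$)
$\frac{N}{-19} F 7 = \frac{1}{29 \left(-19\right)} \left(- \frac{15}{28}\right) 7 = \frac{1}{29} \left(- \frac{1}{19}\right) \left(- \frac{15}{28}\right) 7 = \left(- \frac{1}{551}\right) \left(- \frac{15}{28}\right) 7 = \frac{15}{15428} \cdot 7 = \frac{15}{2204}$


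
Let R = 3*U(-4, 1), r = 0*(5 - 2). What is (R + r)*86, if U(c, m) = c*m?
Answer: -1032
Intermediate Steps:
r = 0 (r = 0*3 = 0)
R = -12 (R = 3*(-4*1) = 3*(-4) = -12)
(R + r)*86 = (-12 + 0)*86 = -12*86 = -1032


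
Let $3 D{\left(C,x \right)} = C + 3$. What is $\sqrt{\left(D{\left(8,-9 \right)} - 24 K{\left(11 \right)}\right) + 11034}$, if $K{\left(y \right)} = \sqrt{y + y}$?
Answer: $\frac{\sqrt{99339 - 216 \sqrt{22}}}{3} \approx 104.52$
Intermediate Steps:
$K{\left(y \right)} = \sqrt{2} \sqrt{y}$ ($K{\left(y \right)} = \sqrt{2 y} = \sqrt{2} \sqrt{y}$)
$D{\left(C,x \right)} = 1 + \frac{C}{3}$ ($D{\left(C,x \right)} = \frac{C + 3}{3} = \frac{3 + C}{3} = 1 + \frac{C}{3}$)
$\sqrt{\left(D{\left(8,-9 \right)} - 24 K{\left(11 \right)}\right) + 11034} = \sqrt{\left(\left(1 + \frac{1}{3} \cdot 8\right) - 24 \sqrt{2} \sqrt{11}\right) + 11034} = \sqrt{\left(\left(1 + \frac{8}{3}\right) - 24 \sqrt{22}\right) + 11034} = \sqrt{\left(\frac{11}{3} - 24 \sqrt{22}\right) + 11034} = \sqrt{\frac{33113}{3} - 24 \sqrt{22}}$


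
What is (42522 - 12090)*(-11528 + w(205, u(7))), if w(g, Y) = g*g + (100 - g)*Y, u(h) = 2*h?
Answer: 883349664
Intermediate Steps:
w(g, Y) = g**2 + Y*(100 - g)
(42522 - 12090)*(-11528 + w(205, u(7))) = (42522 - 12090)*(-11528 + (205**2 + 100*(2*7) - 1*2*7*205)) = 30432*(-11528 + (42025 + 100*14 - 1*14*205)) = 30432*(-11528 + (42025 + 1400 - 2870)) = 30432*(-11528 + 40555) = 30432*29027 = 883349664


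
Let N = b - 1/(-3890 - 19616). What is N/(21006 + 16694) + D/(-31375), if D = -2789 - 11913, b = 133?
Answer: 525066004941/1112151131000 ≈ 0.47212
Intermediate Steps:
D = -14702
N = 3126299/23506 (N = 133 - 1/(-3890 - 19616) = 133 - 1/(-23506) = 133 - 1*(-1/23506) = 133 + 1/23506 = 3126299/23506 ≈ 133.00)
N/(21006 + 16694) + D/(-31375) = 3126299/(23506*(21006 + 16694)) - 14702/(-31375) = (3126299/23506)/37700 - 14702*(-1/31375) = (3126299/23506)*(1/37700) + 14702/31375 = 3126299/886176200 + 14702/31375 = 525066004941/1112151131000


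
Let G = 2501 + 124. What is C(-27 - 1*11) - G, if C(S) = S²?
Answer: -1181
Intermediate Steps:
G = 2625
C(-27 - 1*11) - G = (-27 - 1*11)² - 1*2625 = (-27 - 11)² - 2625 = (-38)² - 2625 = 1444 - 2625 = -1181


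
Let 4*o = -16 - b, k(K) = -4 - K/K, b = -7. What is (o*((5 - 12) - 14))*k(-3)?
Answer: -945/4 ≈ -236.25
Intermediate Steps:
k(K) = -5 (k(K) = -4 - 1*1 = -4 - 1 = -5)
o = -9/4 (o = (-16 - 1*(-7))/4 = (-16 + 7)/4 = (1/4)*(-9) = -9/4 ≈ -2.2500)
(o*((5 - 12) - 14))*k(-3) = -9*((5 - 12) - 14)/4*(-5) = -9*(-7 - 14)/4*(-5) = -9/4*(-21)*(-5) = (189/4)*(-5) = -945/4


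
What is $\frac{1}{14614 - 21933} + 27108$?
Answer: $\frac{198403451}{7319} \approx 27108.0$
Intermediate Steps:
$\frac{1}{14614 - 21933} + 27108 = \frac{1}{-7319} + 27108 = - \frac{1}{7319} + 27108 = \frac{198403451}{7319}$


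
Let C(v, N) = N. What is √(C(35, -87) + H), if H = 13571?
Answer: 2*√3371 ≈ 116.12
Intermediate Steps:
√(C(35, -87) + H) = √(-87 + 13571) = √13484 = 2*√3371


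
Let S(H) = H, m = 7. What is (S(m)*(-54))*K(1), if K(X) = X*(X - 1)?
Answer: 0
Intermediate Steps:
K(X) = X*(-1 + X)
(S(m)*(-54))*K(1) = (7*(-54))*(1*(-1 + 1)) = -378*0 = 0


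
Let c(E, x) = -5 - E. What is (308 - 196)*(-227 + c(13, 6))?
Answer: -27440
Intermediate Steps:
(308 - 196)*(-227 + c(13, 6)) = (308 - 196)*(-227 + (-5 - 1*13)) = 112*(-227 + (-5 - 13)) = 112*(-227 - 18) = 112*(-245) = -27440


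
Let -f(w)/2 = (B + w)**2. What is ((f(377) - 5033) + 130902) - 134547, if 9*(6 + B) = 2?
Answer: -23027480/81 ≈ -2.8429e+5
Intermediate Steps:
B = -52/9 (B = -6 + (1/9)*2 = -6 + 2/9 = -52/9 ≈ -5.7778)
f(w) = -2*(-52/9 + w)**2
((f(377) - 5033) + 130902) - 134547 = ((-2*(-52 + 9*377)**2/81 - 5033) + 130902) - 134547 = ((-2*(-52 + 3393)**2/81 - 5033) + 130902) - 134547 = ((-2/81*3341**2 - 5033) + 130902) - 134547 = ((-2/81*11162281 - 5033) + 130902) - 134547 = ((-22324562/81 - 5033) + 130902) - 134547 = (-22732235/81 + 130902) - 134547 = -12129173/81 - 134547 = -23027480/81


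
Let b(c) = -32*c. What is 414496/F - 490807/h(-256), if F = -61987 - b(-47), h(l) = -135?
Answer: 31105870277/8571285 ≈ 3629.1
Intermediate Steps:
F = -63491 (F = -61987 - (-32)*(-47) = -61987 - 1*1504 = -61987 - 1504 = -63491)
414496/F - 490807/h(-256) = 414496/(-63491) - 490807/(-135) = 414496*(-1/63491) - 490807*(-1/135) = -414496/63491 + 490807/135 = 31105870277/8571285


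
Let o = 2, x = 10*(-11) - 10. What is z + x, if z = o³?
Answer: -112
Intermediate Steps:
x = -120 (x = -110 - 10 = -120)
z = 8 (z = 2³ = 8)
z + x = 8 - 120 = -112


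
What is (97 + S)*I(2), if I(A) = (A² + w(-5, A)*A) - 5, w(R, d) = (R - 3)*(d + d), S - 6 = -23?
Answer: -5200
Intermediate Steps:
S = -17 (S = 6 - 23 = -17)
w(R, d) = 2*d*(-3 + R) (w(R, d) = (-3 + R)*(2*d) = 2*d*(-3 + R))
I(A) = -5 - 15*A² (I(A) = (A² + (2*A*(-3 - 5))*A) - 5 = (A² + (2*A*(-8))*A) - 5 = (A² + (-16*A)*A) - 5 = (A² - 16*A²) - 5 = -15*A² - 5 = -5 - 15*A²)
(97 + S)*I(2) = (97 - 17)*(-5 - 15*2²) = 80*(-5 - 15*4) = 80*(-5 - 60) = 80*(-65) = -5200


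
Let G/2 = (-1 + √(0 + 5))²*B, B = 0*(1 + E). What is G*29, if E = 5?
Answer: 0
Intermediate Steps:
B = 0 (B = 0*(1 + 5) = 0*6 = 0)
G = 0 (G = 2*((-1 + √(0 + 5))²*0) = 2*((-1 + √5)²*0) = 2*0 = 0)
G*29 = 0*29 = 0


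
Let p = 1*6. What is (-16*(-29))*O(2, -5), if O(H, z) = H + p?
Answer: 3712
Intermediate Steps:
p = 6
O(H, z) = 6 + H (O(H, z) = H + 6 = 6 + H)
(-16*(-29))*O(2, -5) = (-16*(-29))*(6 + 2) = 464*8 = 3712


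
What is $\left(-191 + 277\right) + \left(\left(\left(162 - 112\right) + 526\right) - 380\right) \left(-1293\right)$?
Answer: $-253342$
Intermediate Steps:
$\left(-191 + 277\right) + \left(\left(\left(162 - 112\right) + 526\right) - 380\right) \left(-1293\right) = 86 + \left(\left(50 + 526\right) - 380\right) \left(-1293\right) = 86 + \left(576 - 380\right) \left(-1293\right) = 86 + 196 \left(-1293\right) = 86 - 253428 = -253342$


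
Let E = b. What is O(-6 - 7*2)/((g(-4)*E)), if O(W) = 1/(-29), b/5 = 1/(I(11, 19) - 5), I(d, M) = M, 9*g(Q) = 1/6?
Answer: -756/145 ≈ -5.2138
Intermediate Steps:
g(Q) = 1/54 (g(Q) = (⅑)/6 = (⅑)*(⅙) = 1/54)
b = 5/14 (b = 5/(19 - 5) = 5/14 ≈ 0.35714)
E = 5/14 ≈ 0.35714
O(W) = -1/29
O(-6 - 7*2)/((g(-4)*E)) = -1/(29*((1/54)*(5/14))) = -1/(29*5/756) = -1/29*756/5 = -756/145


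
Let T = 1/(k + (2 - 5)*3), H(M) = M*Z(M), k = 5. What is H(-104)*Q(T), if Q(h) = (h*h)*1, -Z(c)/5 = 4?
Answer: 130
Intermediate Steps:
Z(c) = -20 (Z(c) = -5*4 = -20)
H(M) = -20*M (H(M) = M*(-20) = -20*M)
T = -¼ (T = 1/(5 + (2 - 5)*3) = 1/(5 - 3*3) = 1/(5 - 9) = 1/(-4) = -¼ ≈ -0.25000)
Q(h) = h² (Q(h) = h²*1 = h²)
H(-104)*Q(T) = (-20*(-104))*(-¼)² = 2080*(1/16) = 130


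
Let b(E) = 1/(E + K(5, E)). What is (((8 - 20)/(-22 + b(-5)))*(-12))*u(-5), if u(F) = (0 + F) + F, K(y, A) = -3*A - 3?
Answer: 1120/17 ≈ 65.882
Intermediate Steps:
K(y, A) = -3 - 3*A
u(F) = 2*F (u(F) = F + F = 2*F)
b(E) = 1/(-3 - 2*E) (b(E) = 1/(E + (-3 - 3*E)) = 1/(-3 - 2*E))
(((8 - 20)/(-22 + b(-5)))*(-12))*u(-5) = (((8 - 20)/(-22 - 1/(3 + 2*(-5))))*(-12))*(2*(-5)) = (-12/(-22 - 1/(3 - 10))*(-12))*(-10) = (-12/(-22 - 1/(-7))*(-12))*(-10) = (-12/(-22 - 1*(-⅐))*(-12))*(-10) = (-12/(-22 + ⅐)*(-12))*(-10) = (-12/(-153/7)*(-12))*(-10) = (-12*(-7/153)*(-12))*(-10) = ((28/51)*(-12))*(-10) = -112/17*(-10) = 1120/17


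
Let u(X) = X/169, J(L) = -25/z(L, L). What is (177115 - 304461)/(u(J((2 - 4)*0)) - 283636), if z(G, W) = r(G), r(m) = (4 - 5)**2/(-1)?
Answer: 21521474/47934459 ≈ 0.44898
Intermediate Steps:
r(m) = -1 (r(m) = (-1)**2*(-1) = 1*(-1) = -1)
z(G, W) = -1
J(L) = 25 (J(L) = -25/(-1) = -25*(-1) = 25)
u(X) = X/169 (u(X) = X*(1/169) = X/169)
(177115 - 304461)/(u(J((2 - 4)*0)) - 283636) = (177115 - 304461)/((1/169)*25 - 283636) = -127346/(25/169 - 283636) = -127346/(-47934459/169) = -127346*(-169/47934459) = 21521474/47934459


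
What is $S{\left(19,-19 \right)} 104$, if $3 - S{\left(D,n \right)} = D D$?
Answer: $-37232$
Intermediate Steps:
$S{\left(D,n \right)} = 3 - D^{2}$ ($S{\left(D,n \right)} = 3 - D D = 3 - D^{2}$)
$S{\left(19,-19 \right)} 104 = \left(3 - 19^{2}\right) 104 = \left(3 - 361\right) 104 = \left(-358\right) 104 = -37232$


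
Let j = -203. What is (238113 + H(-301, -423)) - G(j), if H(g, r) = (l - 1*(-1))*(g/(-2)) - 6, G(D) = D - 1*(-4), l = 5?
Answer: 239209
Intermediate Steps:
G(D) = 4 + D (G(D) = D + 4 = 4 + D)
H(g, r) = -6 - 3*g (H(g, r) = (5 - 1*(-1))*(g/(-2)) - 6 = (5 + 1)*(g*(-½)) - 6 = 6*(-g/2) - 6 = -3*g - 6 = -6 - 3*g)
(238113 + H(-301, -423)) - G(j) = (238113 + (-6 - 3*(-301))) - (4 - 203) = (238113 + (-6 + 903)) - 1*(-199) = (238113 + 897) + 199 = 239010 + 199 = 239209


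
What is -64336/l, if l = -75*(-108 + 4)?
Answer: -8042/975 ≈ -8.2482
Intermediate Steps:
l = 7800 (l = -75*(-104) = 7800)
-64336/l = -64336/7800 = -64336*1/7800 = -8042/975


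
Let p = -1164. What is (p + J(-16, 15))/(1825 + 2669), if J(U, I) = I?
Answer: -383/1498 ≈ -0.25567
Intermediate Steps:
(p + J(-16, 15))/(1825 + 2669) = (-1164 + 15)/(1825 + 2669) = -1149/4494 = -1149*1/4494 = -383/1498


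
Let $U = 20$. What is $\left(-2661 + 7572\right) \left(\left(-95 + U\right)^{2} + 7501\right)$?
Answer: $64461786$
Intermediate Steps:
$\left(-2661 + 7572\right) \left(\left(-95 + U\right)^{2} + 7501\right) = \left(-2661 + 7572\right) \left(\left(-95 + 20\right)^{2} + 7501\right) = 4911 \left(\left(-75\right)^{2} + 7501\right) = 4911 \left(5625 + 7501\right) = 4911 \cdot 13126 = 64461786$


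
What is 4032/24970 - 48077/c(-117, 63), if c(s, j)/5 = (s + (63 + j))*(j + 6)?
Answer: -118796333/7753185 ≈ -15.322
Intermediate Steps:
c(s, j) = 5*(6 + j)*(63 + j + s) (c(s, j) = 5*((s + (63 + j))*(j + 6)) = 5*((63 + j + s)*(6 + j)) = 5*((6 + j)*(63 + j + s)) = 5*(6 + j)*(63 + j + s))
4032/24970 - 48077/c(-117, 63) = 4032/24970 - 48077/(1890 + 5*63² + 30*(-117) + 345*63 + 5*63*(-117)) = 4032*(1/24970) - 48077/(1890 + 5*3969 - 3510 + 21735 - 36855) = 2016/12485 - 48077/(1890 + 19845 - 3510 + 21735 - 36855) = 2016/12485 - 48077/3105 = -118796333/7753185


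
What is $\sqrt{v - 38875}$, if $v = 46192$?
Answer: $3 \sqrt{813} \approx 85.539$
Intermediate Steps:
$\sqrt{v - 38875} = \sqrt{46192 - 38875} = \sqrt{7317} = 3 \sqrt{813}$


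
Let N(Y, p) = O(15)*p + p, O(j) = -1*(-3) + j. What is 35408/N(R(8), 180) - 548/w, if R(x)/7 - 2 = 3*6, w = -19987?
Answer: 177393464/17088885 ≈ 10.381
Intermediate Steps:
R(x) = 140 (R(x) = 14 + 7*(3*6) = 14 + 7*18 = 14 + 126 = 140)
O(j) = 3 + j
N(Y, p) = 19*p (N(Y, p) = (3 + 15)*p + p = 18*p + p = 19*p)
35408/N(R(8), 180) - 548/w = 35408/((19*180)) - 548/(-19987) = 35408/3420 - 548*(-1/19987) = 35408*(1/3420) + 548/19987 = 8852/855 + 548/19987 = 177393464/17088885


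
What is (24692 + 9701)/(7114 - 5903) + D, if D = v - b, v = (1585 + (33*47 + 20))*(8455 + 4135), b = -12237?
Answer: 48132775840/1211 ≈ 3.9746e+7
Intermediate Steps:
v = 39734040 (v = (1585 + (1551 + 20))*12590 = (1585 + 1571)*12590 = 3156*12590 = 39734040)
D = 39746277 (D = 39734040 - 1*(-12237) = 39734040 + 12237 = 39746277)
(24692 + 9701)/(7114 - 5903) + D = (24692 + 9701)/(7114 - 5903) + 39746277 = 34393/1211 + 39746277 = 48132775840/1211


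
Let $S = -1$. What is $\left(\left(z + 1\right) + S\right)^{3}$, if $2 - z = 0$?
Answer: $8$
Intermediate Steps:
$z = 2$ ($z = 2 - 0 = 2 + 0 = 2$)
$\left(\left(z + 1\right) + S\right)^{3} = \left(\left(2 + 1\right) - 1\right)^{3} = \left(3 - 1\right)^{3} = 2^{3} = 8$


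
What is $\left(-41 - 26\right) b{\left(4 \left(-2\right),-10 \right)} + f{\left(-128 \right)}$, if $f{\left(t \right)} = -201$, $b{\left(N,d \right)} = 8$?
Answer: $-737$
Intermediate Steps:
$\left(-41 - 26\right) b{\left(4 \left(-2\right),-10 \right)} + f{\left(-128 \right)} = \left(-41 - 26\right) 8 - 201 = \left(-67\right) 8 - 201 = -536 - 201 = -737$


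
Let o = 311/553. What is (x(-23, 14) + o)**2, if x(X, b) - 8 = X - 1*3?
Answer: 92987449/305809 ≈ 304.07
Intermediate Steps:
x(X, b) = 5 + X (x(X, b) = 8 + (X - 1*3) = 8 + (X - 3) = 8 + (-3 + X) = 5 + X)
o = 311/553 (o = 311*(1/553) = 311/553 ≈ 0.56239)
(x(-23, 14) + o)**2 = ((5 - 23) + 311/553)**2 = (-18 + 311/553)**2 = (-9643/553)**2 = 92987449/305809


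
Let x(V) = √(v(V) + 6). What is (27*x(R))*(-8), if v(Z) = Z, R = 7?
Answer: -216*√13 ≈ -778.80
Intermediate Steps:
x(V) = √(6 + V) (x(V) = √(V + 6) = √(6 + V))
(27*x(R))*(-8) = (27*√(6 + 7))*(-8) = (27*√13)*(-8) = -216*√13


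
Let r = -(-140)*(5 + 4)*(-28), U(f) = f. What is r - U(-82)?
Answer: -35198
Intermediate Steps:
r = -35280 (r = -(-140)*9*(-28) = -28*(-45)*(-28) = 1260*(-28) = -35280)
r - U(-82) = -35280 - 1*(-82) = -35280 + 82 = -35198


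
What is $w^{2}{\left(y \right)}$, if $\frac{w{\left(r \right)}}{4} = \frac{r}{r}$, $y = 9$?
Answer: $16$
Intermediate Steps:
$w{\left(r \right)} = 4$ ($w{\left(r \right)} = 4 \frac{r}{r} = 4 \cdot 1 = 4$)
$w^{2}{\left(y \right)} = 4^{2} = 16$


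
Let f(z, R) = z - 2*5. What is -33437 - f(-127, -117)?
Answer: -33300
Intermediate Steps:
f(z, R) = -10 + z (f(z, R) = z - 10 = -10 + z)
-33437 - f(-127, -117) = -33437 - (-10 - 127) = -33437 - 1*(-137) = -33437 + 137 = -33300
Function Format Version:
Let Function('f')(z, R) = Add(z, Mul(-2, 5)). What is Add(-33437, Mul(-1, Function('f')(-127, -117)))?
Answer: -33300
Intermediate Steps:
Function('f')(z, R) = Add(-10, z) (Function('f')(z, R) = Add(z, -10) = Add(-10, z))
Add(-33437, Mul(-1, Function('f')(-127, -117))) = Add(-33437, Mul(-1, Add(-10, -127))) = Add(-33437, Mul(-1, -137)) = Add(-33437, 137) = -33300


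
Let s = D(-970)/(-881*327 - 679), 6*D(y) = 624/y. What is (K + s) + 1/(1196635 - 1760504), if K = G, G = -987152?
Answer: -38978044637922936601/39485352446095 ≈ -9.8715e+5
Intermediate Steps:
D(y) = 104/y (D(y) = (624/y)/6 = 104/y)
K = -987152
s = 26/70025755 (s = (104/(-970))/(-881*327 - 679) = (104*(-1/970))/(-288087 - 679) = -52/485/(-288766) = -52/485*(-1/288766) = 26/70025755 ≈ 3.7129e-7)
(K + s) + 1/(1196635 - 1760504) = (-987152 + 26/70025755) + 1/(1196635 - 1760504) = -69126064099734/70025755 + 1/(-563869) = -69126064099734/70025755 - 1/563869 = -38978044637922936601/39485352446095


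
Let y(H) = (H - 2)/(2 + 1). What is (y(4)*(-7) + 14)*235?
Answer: 6580/3 ≈ 2193.3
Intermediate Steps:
y(H) = -⅔ + H/3 (y(H) = (-2 + H)/3 = (-2 + H)*(⅓) = -⅔ + H/3)
(y(4)*(-7) + 14)*235 = ((-⅔ + (⅓)*4)*(-7) + 14)*235 = ((-⅔ + 4/3)*(-7) + 14)*235 = ((⅔)*(-7) + 14)*235 = (-14/3 + 14)*235 = (28/3)*235 = 6580/3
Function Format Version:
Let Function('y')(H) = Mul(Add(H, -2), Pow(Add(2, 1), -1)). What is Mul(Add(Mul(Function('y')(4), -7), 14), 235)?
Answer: Rational(6580, 3) ≈ 2193.3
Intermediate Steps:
Function('y')(H) = Add(Rational(-2, 3), Mul(Rational(1, 3), H)) (Function('y')(H) = Mul(Add(-2, H), Pow(3, -1)) = Mul(Add(-2, H), Rational(1, 3)) = Add(Rational(-2, 3), Mul(Rational(1, 3), H)))
Mul(Add(Mul(Function('y')(4), -7), 14), 235) = Mul(Add(Mul(Add(Rational(-2, 3), Mul(Rational(1, 3), 4)), -7), 14), 235) = Mul(Add(Mul(Add(Rational(-2, 3), Rational(4, 3)), -7), 14), 235) = Mul(Add(Mul(Rational(2, 3), -7), 14), 235) = Mul(Add(Rational(-14, 3), 14), 235) = Mul(Rational(28, 3), 235) = Rational(6580, 3)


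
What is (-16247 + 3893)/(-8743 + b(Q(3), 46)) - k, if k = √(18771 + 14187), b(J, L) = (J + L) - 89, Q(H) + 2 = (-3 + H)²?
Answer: 6177/4394 - 3*√3662 ≈ -180.14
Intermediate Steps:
Q(H) = -2 + (-3 + H)²
b(J, L) = -89 + J + L
k = 3*√3662 (k = √32958 = 3*√3662 ≈ 181.54)
(-16247 + 3893)/(-8743 + b(Q(3), 46)) - k = (-16247 + 3893)/(-8743 + (-89 + (-2 + (-3 + 3)²) + 46)) - 3*√3662 = -12354/(-8743 + (-89 + (-2 + 0²) + 46)) - 3*√3662 = -12354/(-8743 + (-89 + (-2 + 0) + 46)) - 3*√3662 = -12354/(-8743 + (-89 - 2 + 46)) - 3*√3662 = -12354/(-8743 - 45) - 3*√3662 = -12354/(-8788) - 3*√3662 = -12354*(-1/8788) - 3*√3662 = 6177/4394 - 3*√3662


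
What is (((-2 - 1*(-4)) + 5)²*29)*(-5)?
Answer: -7105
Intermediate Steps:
(((-2 - 1*(-4)) + 5)²*29)*(-5) = (((-2 + 4) + 5)²*29)*(-5) = ((2 + 5)²*29)*(-5) = (7²*29)*(-5) = (49*29)*(-5) = 1421*(-5) = -7105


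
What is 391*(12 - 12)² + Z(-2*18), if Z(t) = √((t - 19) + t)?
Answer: I*√91 ≈ 9.5394*I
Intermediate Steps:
Z(t) = √(-19 + 2*t) (Z(t) = √((-19 + t) + t) = √(-19 + 2*t))
391*(12 - 12)² + Z(-2*18) = 391*(12 - 12)² + √(-19 + 2*(-2*18)) = 391*0² + √(-19 + 2*(-36)) = 391*0 + √(-19 - 72) = 0 + √(-91) = 0 + I*√91 = I*√91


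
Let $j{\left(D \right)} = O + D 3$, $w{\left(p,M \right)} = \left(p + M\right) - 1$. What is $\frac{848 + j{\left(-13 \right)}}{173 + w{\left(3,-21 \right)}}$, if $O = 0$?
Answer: $\frac{809}{154} \approx 5.2533$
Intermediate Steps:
$w{\left(p,M \right)} = -1 + M + p$ ($w{\left(p,M \right)} = \left(M + p\right) - 1 = -1 + M + p$)
$j{\left(D \right)} = 3 D$ ($j{\left(D \right)} = 0 + D 3 = 0 + 3 D = 3 D$)
$\frac{848 + j{\left(-13 \right)}}{173 + w{\left(3,-21 \right)}} = \frac{848 + 3 \left(-13\right)}{173 - 19} = \frac{848 - 39}{173 - 19} = \frac{809}{154}$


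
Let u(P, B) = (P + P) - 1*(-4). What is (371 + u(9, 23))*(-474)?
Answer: -186282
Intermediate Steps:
u(P, B) = 4 + 2*P (u(P, B) = 2*P + 4 = 4 + 2*P)
(371 + u(9, 23))*(-474) = (371 + (4 + 2*9))*(-474) = (371 + (4 + 18))*(-474) = (371 + 22)*(-474) = 393*(-474) = -186282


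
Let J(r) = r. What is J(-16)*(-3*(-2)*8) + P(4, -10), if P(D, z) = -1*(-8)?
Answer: -760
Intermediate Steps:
P(D, z) = 8
J(-16)*(-3*(-2)*8) + P(4, -10) = -16*(-3*(-2))*8 + 8 = -96*8 + 8 = -16*48 + 8 = -768 + 8 = -760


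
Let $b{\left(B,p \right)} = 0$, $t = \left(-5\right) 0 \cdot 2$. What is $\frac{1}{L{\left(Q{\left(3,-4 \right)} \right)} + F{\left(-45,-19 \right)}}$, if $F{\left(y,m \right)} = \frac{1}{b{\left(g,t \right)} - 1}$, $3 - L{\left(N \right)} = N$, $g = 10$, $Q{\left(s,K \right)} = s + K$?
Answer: $\frac{1}{3} \approx 0.33333$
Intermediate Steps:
$t = 0$ ($t = 0 \cdot 2 = 0$)
$Q{\left(s,K \right)} = K + s$
$L{\left(N \right)} = 3 - N$
$F{\left(y,m \right)} = -1$ ($F{\left(y,m \right)} = \frac{1}{0 - 1} = \frac{1}{-1} = -1$)
$\frac{1}{L{\left(Q{\left(3,-4 \right)} \right)} + F{\left(-45,-19 \right)}} = \frac{1}{\left(3 - \left(-4 + 3\right)\right) - 1} = \frac{1}{\left(3 - -1\right) - 1} = \frac{1}{\left(3 + 1\right) - 1} = \frac{1}{4 - 1} = \frac{1}{3}$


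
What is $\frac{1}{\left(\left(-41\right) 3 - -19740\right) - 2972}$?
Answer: $\frac{1}{16645} \approx 6.0078 \cdot 10^{-5}$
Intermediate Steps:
$\frac{1}{\left(\left(-41\right) 3 - -19740\right) - 2972} = \frac{1}{\left(-123 + 19740\right) - 2972} = \frac{1}{19617 - 2972} = \frac{1}{16645}$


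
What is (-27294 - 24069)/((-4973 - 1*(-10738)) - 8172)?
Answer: 51363/2407 ≈ 21.339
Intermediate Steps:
(-27294 - 24069)/((-4973 - 1*(-10738)) - 8172) = -51363/((-4973 + 10738) - 8172) = -51363/(5765 - 8172) = -51363/(-2407) = -51363*(-1/2407) = 51363/2407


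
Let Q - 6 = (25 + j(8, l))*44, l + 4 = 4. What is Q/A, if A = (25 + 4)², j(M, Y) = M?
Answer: 1458/841 ≈ 1.7337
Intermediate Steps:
l = 0 (l = -4 + 4 = 0)
A = 841 (A = 29² = 841)
Q = 1458 (Q = 6 + (25 + 8)*44 = 6 + 33*44 = 6 + 1452 = 1458)
Q/A = 1458/841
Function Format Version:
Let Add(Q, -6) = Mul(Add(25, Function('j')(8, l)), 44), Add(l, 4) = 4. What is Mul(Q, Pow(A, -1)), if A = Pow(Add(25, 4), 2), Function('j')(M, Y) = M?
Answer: Rational(1458, 841) ≈ 1.7337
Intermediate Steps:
l = 0 (l = Add(-4, 4) = 0)
A = 841 (A = Pow(29, 2) = 841)
Q = 1458 (Q = Add(6, Mul(Add(25, 8), 44)) = Add(6, Mul(33, 44)) = Add(6, 1452) = 1458)
Mul(Q, Pow(A, -1)) = Mul(1458, Pow(841, -1)) = Mul(1458, Rational(1, 841)) = Rational(1458, 841)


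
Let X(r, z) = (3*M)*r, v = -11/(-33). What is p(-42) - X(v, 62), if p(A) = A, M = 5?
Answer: -47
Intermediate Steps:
v = ⅓ (v = -11*(-1/33) = ⅓ ≈ 0.33333)
X(r, z) = 15*r (X(r, z) = (3*5)*r = 15*r)
p(-42) - X(v, 62) = -42 - 15/3 = -42 - 1*5 = -42 - 5 = -47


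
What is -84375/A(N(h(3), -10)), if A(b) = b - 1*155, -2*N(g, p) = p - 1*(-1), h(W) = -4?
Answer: 168750/301 ≈ 560.63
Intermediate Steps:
N(g, p) = -½ - p/2 (N(g, p) = -(p - 1*(-1))/2 = -(p + 1)/2 = -(1 + p)/2 = -½ - p/2)
A(b) = -155 + b (A(b) = b - 155 = -155 + b)
-84375/A(N(h(3), -10)) = -84375/(-155 + (-½ - ½*(-10))) = -84375/(-155 + (-½ + 5)) = -84375/(-155 + 9/2) = -84375/(-301/2) = -84375*(-2/301) = 168750/301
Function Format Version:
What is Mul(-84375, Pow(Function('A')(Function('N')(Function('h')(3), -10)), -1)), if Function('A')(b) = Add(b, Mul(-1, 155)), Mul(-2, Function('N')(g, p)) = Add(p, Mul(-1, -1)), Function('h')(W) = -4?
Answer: Rational(168750, 301) ≈ 560.63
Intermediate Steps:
Function('N')(g, p) = Add(Rational(-1, 2), Mul(Rational(-1, 2), p)) (Function('N')(g, p) = Mul(Rational(-1, 2), Add(p, Mul(-1, -1))) = Mul(Rational(-1, 2), Add(p, 1)) = Mul(Rational(-1, 2), Add(1, p)) = Add(Rational(-1, 2), Mul(Rational(-1, 2), p)))
Function('A')(b) = Add(-155, b) (Function('A')(b) = Add(b, -155) = Add(-155, b))
Mul(-84375, Pow(Function('A')(Function('N')(Function('h')(3), -10)), -1)) = Mul(-84375, Pow(Add(-155, Add(Rational(-1, 2), Mul(Rational(-1, 2), -10))), -1)) = Mul(-84375, Pow(Add(-155, Add(Rational(-1, 2), 5)), -1)) = Mul(-84375, Pow(Add(-155, Rational(9, 2)), -1)) = Mul(-84375, Pow(Rational(-301, 2), -1)) = Mul(-84375, Rational(-2, 301)) = Rational(168750, 301)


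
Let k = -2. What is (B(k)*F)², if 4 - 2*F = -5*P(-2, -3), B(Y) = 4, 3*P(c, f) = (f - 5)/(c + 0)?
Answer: 4096/9 ≈ 455.11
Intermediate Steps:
P(c, f) = (-5 + f)/(3*c) (P(c, f) = ((f - 5)/(c + 0))/3 = ((-5 + f)/c)/3 = (-5 + f)/(3*c))
F = 16/3 (F = 2 - (-5)*(⅓)*(-5 - 3)/(-2)/2 = 2 - (-5)*(⅓)*(-½)*(-8)/2 = 2 - (-5)*4/(2*3) = 2 - ½*(-20/3) = 2 + 10/3 = 16/3 ≈ 5.3333)
(B(k)*F)² = (4*(16/3))² = (64/3)² = 4096/9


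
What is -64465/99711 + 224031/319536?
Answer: 193274089/3540139344 ≈ 0.054595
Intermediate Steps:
-64465/99711 + 224031/319536 = -64465*1/99711 + 224031*(1/319536) = -64465/99711 + 74677/106512 = 193274089/3540139344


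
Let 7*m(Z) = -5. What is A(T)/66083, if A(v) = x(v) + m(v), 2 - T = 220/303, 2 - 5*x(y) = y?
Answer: -1207/140162043 ≈ -8.6115e-6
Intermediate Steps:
x(y) = ⅖ - y/5
m(Z) = -5/7 (m(Z) = (⅐)*(-5) = -5/7)
T = 386/303 (T = 2 - 220/303 = 386/303 ≈ 1.2739)
A(v) = -11/35 - v/5 (A(v) = (⅖ - v/5) - 5/7 = -11/35 - v/5)
A(T)/66083 = (-11/35 - ⅕*386/303)/66083 = (-11/35 - 386/1515)*(1/66083) = -1207/2121*1/66083 = -1207/140162043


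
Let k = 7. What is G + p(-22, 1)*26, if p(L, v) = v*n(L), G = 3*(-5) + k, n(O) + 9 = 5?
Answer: -112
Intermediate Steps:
n(O) = -4 (n(O) = -9 + 5 = -4)
G = -8 (G = 3*(-5) + 7 = -15 + 7 = -8)
p(L, v) = -4*v (p(L, v) = v*(-4) = -4*v)
G + p(-22, 1)*26 = -8 - 4*1*26 = -8 - 4*26 = -8 - 104 = -112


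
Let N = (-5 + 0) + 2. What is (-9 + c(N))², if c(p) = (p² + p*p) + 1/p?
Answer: 676/9 ≈ 75.111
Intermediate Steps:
N = -3 (N = -5 + 2 = -3)
c(p) = 1/p + 2*p² (c(p) = (p² + p²) + 1/p = 2*p² + 1/p = 1/p + 2*p²)
(-9 + c(N))² = (-9 + (1 + 2*(-3)³)/(-3))² = (-9 - (1 + 2*(-27))/3)² = (-9 - (1 - 54)/3)² = (-9 - ⅓*(-53))² = (-9 + 53/3)² = (26/3)² = 676/9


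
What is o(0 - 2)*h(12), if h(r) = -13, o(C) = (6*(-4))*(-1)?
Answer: -312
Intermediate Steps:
o(C) = 24 (o(C) = -24*(-1) = 24)
o(0 - 2)*h(12) = 24*(-13) = -312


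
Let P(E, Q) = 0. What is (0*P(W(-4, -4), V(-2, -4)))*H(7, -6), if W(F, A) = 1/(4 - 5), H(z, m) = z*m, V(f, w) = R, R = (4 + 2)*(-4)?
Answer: 0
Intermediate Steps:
R = -24 (R = 6*(-4) = -24)
V(f, w) = -24
H(z, m) = m*z
W(F, A) = -1 (W(F, A) = 1/(-1) = -1)
(0*P(W(-4, -4), V(-2, -4)))*H(7, -6) = (0*0)*(-6*7) = 0*(-42) = 0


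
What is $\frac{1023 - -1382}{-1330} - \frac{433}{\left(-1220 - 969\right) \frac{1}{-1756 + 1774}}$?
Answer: $\frac{1020295}{582274} \approx 1.7523$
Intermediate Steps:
$\frac{1023 - -1382}{-1330} - \frac{433}{\left(-1220 - 969\right) \frac{1}{-1756 + 1774}} = \left(1023 + 1382\right) \left(- \frac{1}{1330}\right) - \frac{433}{\left(-2189\right) \frac{1}{18}} = 2405 \left(- \frac{1}{1330}\right) - \frac{433}{\left(-2189\right) \frac{1}{18}} = - \frac{481}{266} - \frac{433}{- \frac{2189}{18}} = - \frac{481}{266} - - \frac{7794}{2189} = - \frac{481}{266} + \frac{7794}{2189} = \frac{1020295}{582274}$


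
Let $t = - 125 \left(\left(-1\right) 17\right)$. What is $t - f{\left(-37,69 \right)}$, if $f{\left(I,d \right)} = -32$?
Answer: $2157$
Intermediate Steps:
$t = 2125$ ($t = \left(-125\right) \left(-17\right) = 2125$)
$t - f{\left(-37,69 \right)} = 2125 - -32 = 2125 + 32 = 2157$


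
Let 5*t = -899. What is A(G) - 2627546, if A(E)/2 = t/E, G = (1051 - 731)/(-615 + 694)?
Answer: -2102107821/800 ≈ -2.6276e+6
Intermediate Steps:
G = 320/79 ≈ 4.0506
t = -899/5 (t = (⅕)*(-899) = -899/5 ≈ -179.80)
A(E) = -1798/(5*E) (A(E) = 2*(-899/(5*E)) = -1798/(5*E))
A(G) - 2627546 = -1798/(5*320/79) - 2627546 = -1798/5*79/320 - 2627546 = -71021/800 - 2627546 = -2102107821/800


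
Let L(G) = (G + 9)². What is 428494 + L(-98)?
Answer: 436415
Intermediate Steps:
L(G) = (9 + G)²
428494 + L(-98) = 428494 + (9 - 98)² = 428494 + (-89)² = 428494 + 7921 = 436415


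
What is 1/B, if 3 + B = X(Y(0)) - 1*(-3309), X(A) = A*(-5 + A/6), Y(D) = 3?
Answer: 2/6585 ≈ 0.00030372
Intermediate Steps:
X(A) = A*(-5 + A/6) (X(A) = A*(-5 + A*(1/6)) = A*(-5 + A/6))
B = 6585/2 (B = -3 + ((1/6)*3*(-30 + 3) - 1*(-3309)) = -3 + ((1/6)*3*(-27) + 3309) = -3 + (-27/2 + 3309) = -3 + 6591/2 = 6585/2 ≈ 3292.5)
1/B = 1/(6585/2) = 2/6585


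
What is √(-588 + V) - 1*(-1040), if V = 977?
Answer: 1040 + √389 ≈ 1059.7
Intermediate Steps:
√(-588 + V) - 1*(-1040) = √(-588 + 977) - 1*(-1040) = √389 + 1040 = 1040 + √389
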